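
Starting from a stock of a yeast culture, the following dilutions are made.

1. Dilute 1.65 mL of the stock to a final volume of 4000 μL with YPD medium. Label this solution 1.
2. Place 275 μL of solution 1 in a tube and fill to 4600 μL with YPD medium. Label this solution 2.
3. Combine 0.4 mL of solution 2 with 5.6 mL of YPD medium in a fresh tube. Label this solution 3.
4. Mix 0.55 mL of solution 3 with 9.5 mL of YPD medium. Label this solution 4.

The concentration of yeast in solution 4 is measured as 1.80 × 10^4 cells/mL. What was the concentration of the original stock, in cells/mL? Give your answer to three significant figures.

Step 1: 1.65 mL brought to 4000 μL → factor 4/1.65 = 2.4242
Step 2: 275 μL brought to 4600 μL → factor 4600/275 = 16.727
Step 3: 0.4 mL + 5.6 mL = 6 mL total → factor 6/0.4 = 15
Step 4: 0.55 mL + 9.5 mL = 10.05 mL total → factor 10.05/0.55 = 18.273
Overall dilution factor = 2.4242 × 16.727 × 15 × 18.273 = 11115
Stock = 1.80 × 10^4 cells/mL × 11115 = 2.00 × 10^8 cells/mL

2.00 × 10^8 cells/mL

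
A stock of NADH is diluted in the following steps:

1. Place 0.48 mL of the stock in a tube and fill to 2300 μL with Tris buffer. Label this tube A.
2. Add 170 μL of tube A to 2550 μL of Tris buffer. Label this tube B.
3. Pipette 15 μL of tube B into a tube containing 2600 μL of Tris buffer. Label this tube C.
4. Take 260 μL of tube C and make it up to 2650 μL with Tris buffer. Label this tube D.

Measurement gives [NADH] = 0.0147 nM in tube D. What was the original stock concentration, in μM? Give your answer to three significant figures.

2.00 μM

Step 1: 0.48 mL brought to 2300 μL → factor 2.3/0.48 = 4.7917
Step 2: 170 μL + 2550 μL = 2720 μL total → factor 2720/170 = 16
Step 3: 15 μL + 2600 μL = 2615 μL total → factor 2615/15 = 174.33
Step 4: 260 μL brought to 2650 μL → factor 2650/260 = 10.192
Overall dilution factor = 4.7917 × 16 × 174.33 × 10.192 = 1.3623 × 10^5
Stock = 0.0147 nM × 1.3623 × 10^5 = 2003 nM = 2.00 μM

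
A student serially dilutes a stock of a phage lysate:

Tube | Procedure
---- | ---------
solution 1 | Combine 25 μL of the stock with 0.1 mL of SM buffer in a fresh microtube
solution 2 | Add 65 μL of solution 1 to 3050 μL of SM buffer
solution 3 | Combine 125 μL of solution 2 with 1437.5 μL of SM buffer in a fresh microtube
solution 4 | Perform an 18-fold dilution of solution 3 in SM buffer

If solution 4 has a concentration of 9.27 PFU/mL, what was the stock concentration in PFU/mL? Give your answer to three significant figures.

5.00 × 10^5 PFU/mL

Step 1: 25 μL + 0.1 mL = 125 μL total → factor 125/25 = 5
Step 2: 65 μL + 3050 μL = 3115 μL total → factor 3115/65 = 47.923
Step 3: 125 μL + 1437.5 μL = 1562.5 μL total → factor 1562.5/125 = 12.5
Step 4: 18-fold → factor 18
Overall dilution factor = 5 × 47.923 × 12.5 × 18 = 53913
Stock = 9.27 PFU/mL × 53913 = 5.00 × 10^5 PFU/mL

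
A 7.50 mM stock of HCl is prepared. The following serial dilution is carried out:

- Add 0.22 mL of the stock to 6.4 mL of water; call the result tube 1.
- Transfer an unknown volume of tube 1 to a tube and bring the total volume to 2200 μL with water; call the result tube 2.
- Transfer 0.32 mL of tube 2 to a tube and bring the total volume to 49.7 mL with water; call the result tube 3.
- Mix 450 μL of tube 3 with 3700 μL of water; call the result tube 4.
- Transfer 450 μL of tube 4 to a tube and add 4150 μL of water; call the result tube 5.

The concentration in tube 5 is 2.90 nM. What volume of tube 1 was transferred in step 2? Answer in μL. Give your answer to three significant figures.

375 μL

Step 1: 0.22 mL + 6.4 mL = 6.62 mL total → factor 6.62/0.22 = 30.091
Step 2: v brought to 2200 μL → factor = 2200 μL/v
Step 3: 0.32 mL brought to 49.7 mL → factor 49.7/0.32 = 155.31
Step 4: 450 μL + 3700 μL = 4150 μL total → factor 4150/450 = 9.2222
Step 5: 450 μL + 4150 μL = 4600 μL total → factor 4600/450 = 10.222
Product of known-step factors = 4.4058 × 10^5
Overall factor = 7.50 mM / (2.90 nM) = 2.5862 × 10^6
Step-2 factor = 2.5862 × 10^6 / 4.4058 × 10^5 = 5.87
v = 2200 μL / 5.87 = 375 μL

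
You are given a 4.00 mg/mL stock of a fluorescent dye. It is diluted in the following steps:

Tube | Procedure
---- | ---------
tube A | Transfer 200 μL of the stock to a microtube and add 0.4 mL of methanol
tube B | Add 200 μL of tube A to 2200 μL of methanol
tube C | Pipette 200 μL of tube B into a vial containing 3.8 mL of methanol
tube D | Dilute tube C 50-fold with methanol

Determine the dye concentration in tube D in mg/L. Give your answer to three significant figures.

Step 1: 200 μL + 0.4 mL = 600 μL total → factor 600/200 = 3
Step 2: 200 μL + 2200 μL = 2400 μL total → factor 2400/200 = 12
Step 3: 200 μL + 3.8 mL = 4000 μL total → factor 4000/200 = 20
Step 4: 50-fold → factor 50
Overall dilution factor = 3 × 12 × 20 × 50 = 36000
Final = 4.00 mg/mL / 36000 = 0.0001111 mg/mL = 0.111 mg/L

0.111 mg/L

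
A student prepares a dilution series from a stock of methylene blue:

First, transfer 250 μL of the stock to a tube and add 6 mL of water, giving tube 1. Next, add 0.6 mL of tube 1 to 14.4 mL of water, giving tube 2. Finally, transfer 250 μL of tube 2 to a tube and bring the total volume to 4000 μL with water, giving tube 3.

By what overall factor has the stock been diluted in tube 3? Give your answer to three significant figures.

1.00 × 10^4

Step 1: 250 μL + 6 mL = 6250 μL total → factor 6250/250 = 25
Step 2: 0.6 mL + 14.4 mL = 15 mL total → factor 15/0.6 = 25
Step 3: 250 μL brought to 4000 μL → factor 4000/250 = 16
Overall dilution factor = 25 × 25 × 16 = 10000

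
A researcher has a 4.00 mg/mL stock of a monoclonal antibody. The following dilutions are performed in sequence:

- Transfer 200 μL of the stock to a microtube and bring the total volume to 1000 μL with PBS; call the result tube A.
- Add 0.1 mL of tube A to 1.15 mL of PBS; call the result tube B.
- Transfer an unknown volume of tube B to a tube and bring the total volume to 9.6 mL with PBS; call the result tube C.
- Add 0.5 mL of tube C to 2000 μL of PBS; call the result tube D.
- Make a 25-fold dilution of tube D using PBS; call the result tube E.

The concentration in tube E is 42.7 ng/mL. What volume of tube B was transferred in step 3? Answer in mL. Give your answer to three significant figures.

Step 1: 200 μL brought to 1000 μL → factor 1000/200 = 5
Step 2: 0.1 mL + 1.15 mL = 1.25 mL total → factor 1.25/0.1 = 12.5
Step 3: v brought to 9.6 mL → factor = 9.6 mL/v
Step 4: 0.5 mL + 2000 μL = 2.5 mL total → factor 2.5/0.5 = 5
Step 5: 25-fold → factor 25
Product of known-step factors = 7812.5
Overall factor = 4.00 mg/mL / (42.7 ng/mL) = 93677
Step-3 factor = 93677 / 7812.5 = 11.991
v = 9.6 mL / 11.991 = 0.801 mL

0.801 mL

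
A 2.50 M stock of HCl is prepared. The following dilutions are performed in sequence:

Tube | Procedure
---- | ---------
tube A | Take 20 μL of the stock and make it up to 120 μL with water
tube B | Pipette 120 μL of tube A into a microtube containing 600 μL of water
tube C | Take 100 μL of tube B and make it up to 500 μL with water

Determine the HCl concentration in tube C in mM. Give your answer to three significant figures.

Step 1: 20 μL brought to 120 μL → factor 120/20 = 6
Step 2: 120 μL + 600 μL = 720 μL total → factor 720/120 = 6
Step 3: 100 μL brought to 500 μL → factor 500/100 = 5
Overall dilution factor = 6 × 6 × 5 = 180
Final = 2.50 M / 180 = 0.01389 M = 13.9 mM

13.9 mM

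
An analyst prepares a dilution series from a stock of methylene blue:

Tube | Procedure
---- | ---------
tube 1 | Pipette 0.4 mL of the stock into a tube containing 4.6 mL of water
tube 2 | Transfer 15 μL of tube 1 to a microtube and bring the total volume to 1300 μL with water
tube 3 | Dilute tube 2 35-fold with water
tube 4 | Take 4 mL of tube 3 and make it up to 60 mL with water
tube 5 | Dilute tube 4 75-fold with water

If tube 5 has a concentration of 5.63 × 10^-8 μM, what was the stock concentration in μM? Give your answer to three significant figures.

2.40 μM

Step 1: 0.4 mL + 4.6 mL = 5 mL total → factor 5/0.4 = 12.5
Step 2: 15 μL brought to 1300 μL → factor 1300/15 = 86.667
Step 3: 35-fold → factor 35
Step 4: 4 mL brought to 60 mL → factor 60/4 = 15
Step 5: 75-fold → factor 75
Overall dilution factor = 12.5 × 86.667 × 35 × 15 × 75 = 4.2656 × 10^7
Stock = 5.63 × 10^-8 μM × 4.2656 × 10^7 = 2.40 μM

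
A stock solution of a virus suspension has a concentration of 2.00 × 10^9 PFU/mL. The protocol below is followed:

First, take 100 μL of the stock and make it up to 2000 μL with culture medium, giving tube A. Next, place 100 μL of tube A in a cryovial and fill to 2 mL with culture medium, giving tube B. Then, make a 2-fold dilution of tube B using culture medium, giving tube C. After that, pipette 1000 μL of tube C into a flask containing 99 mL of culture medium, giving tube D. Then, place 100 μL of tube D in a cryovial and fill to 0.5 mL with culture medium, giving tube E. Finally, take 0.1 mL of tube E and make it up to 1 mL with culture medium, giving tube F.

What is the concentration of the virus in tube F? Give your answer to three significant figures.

Step 1: 100 μL brought to 2000 μL → factor 2000/100 = 20
Step 2: 100 μL brought to 2 mL → factor 2000/100 = 20
Step 3: 2-fold → factor 2
Step 4: 1000 μL + 99 mL = 1 × 10^5 μL total → factor 1 × 10^5/1000 = 100
Step 5: 100 μL brought to 0.5 mL → factor 500/100 = 5
Step 6: 0.1 mL brought to 1 mL → factor 1/0.1 = 10
Overall dilution factor = 20 × 20 × 2 × 100 × 5 × 10 = 4 × 10^6
Final = 2.00 × 10^9 PFU/mL / 4 × 10^6 = 500 PFU/mL

500 PFU/mL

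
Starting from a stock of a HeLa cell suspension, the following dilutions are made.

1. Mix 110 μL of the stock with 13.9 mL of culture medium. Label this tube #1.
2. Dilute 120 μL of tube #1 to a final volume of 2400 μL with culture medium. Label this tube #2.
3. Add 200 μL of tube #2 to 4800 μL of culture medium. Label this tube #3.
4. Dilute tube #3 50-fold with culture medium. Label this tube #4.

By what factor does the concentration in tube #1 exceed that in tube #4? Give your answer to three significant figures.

Step 1: 110 μL + 13.9 mL = 14010 μL total → factor 14010/110 = 127.36
Step 2: 120 μL brought to 2400 μL → factor 2400/120 = 20
Step 3: 200 μL + 4800 μL = 5000 μL total → factor 5000/200 = 25
Step 4: 50-fold → factor 50
Dilution factor to tube #1 = 127.36; to tube #4 = 3.1841 × 10^6
[tube #1]/[tube #4] = (factor to tube #4)/(factor to tube #1) = 3.1841 × 10^6/127.36 = 2.50 × 10^4

2.50 × 10^4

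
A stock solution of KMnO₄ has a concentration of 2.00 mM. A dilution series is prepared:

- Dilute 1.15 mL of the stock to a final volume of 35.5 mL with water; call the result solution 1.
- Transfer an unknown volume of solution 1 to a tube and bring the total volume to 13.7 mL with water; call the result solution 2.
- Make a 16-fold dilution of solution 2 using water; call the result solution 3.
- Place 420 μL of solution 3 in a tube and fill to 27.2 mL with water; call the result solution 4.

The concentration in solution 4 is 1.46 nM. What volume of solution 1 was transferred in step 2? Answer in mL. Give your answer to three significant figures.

0.320 mL

Step 1: 1.15 mL brought to 35.5 mL → factor 35.5/1.15 = 30.87
Step 2: v brought to 13.7 mL → factor = 13.7 mL/v
Step 3: 16-fold → factor 16
Step 4: 420 μL brought to 27.2 mL → factor 27200/420 = 64.762
Product of known-step factors = 31987
Overall factor = 2.00 mM / (1.46 nM) = 1.3699 × 10^6
Step-2 factor = 1.3699 × 10^6 / 31987 = 42.826
v = 13.7 mL / 42.826 = 0.320 mL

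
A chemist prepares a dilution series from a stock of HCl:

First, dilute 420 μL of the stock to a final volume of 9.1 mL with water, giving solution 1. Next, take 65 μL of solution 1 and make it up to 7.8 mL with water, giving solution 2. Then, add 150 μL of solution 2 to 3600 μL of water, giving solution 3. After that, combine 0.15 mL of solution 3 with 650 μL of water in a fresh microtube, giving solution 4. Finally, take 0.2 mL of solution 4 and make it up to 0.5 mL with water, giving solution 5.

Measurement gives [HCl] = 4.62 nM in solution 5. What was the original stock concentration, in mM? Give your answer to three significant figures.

4.00 mM

Step 1: 420 μL brought to 9.1 mL → factor 9100/420 = 21.667
Step 2: 65 μL brought to 7.8 mL → factor 7800/65 = 120
Step 3: 150 μL + 3600 μL = 3750 μL total → factor 3750/150 = 25
Step 4: 0.15 mL + 650 μL = 0.8 mL total → factor 0.8/0.15 = 5.3333
Step 5: 0.2 mL brought to 0.5 mL → factor 0.5/0.2 = 2.5
Overall dilution factor = 21.667 × 120 × 25 × 5.3333 × 2.5 = 8.6667 × 10^5
Stock = 4.62 nM × 8.6667 × 10^5 = 4.004 × 10^6 nM = 4.00 mM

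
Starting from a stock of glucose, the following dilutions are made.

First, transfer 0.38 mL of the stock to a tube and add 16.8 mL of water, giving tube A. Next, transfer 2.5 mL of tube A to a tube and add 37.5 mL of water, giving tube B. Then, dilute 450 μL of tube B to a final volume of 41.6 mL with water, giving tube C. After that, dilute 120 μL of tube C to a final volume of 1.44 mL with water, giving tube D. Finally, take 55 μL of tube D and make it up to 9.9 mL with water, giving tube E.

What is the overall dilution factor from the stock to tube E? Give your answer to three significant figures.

Step 1: 0.38 mL + 16.8 mL = 17.18 mL total → factor 17.18/0.38 = 45.211
Step 2: 2.5 mL + 37.5 mL = 40 mL total → factor 40/2.5 = 16
Step 3: 450 μL brought to 41.6 mL → factor 41600/450 = 92.444
Step 4: 120 μL brought to 1.44 mL → factor 1440/120 = 12
Step 5: 55 μL brought to 9.9 mL → factor 9900/55 = 180
Overall dilution factor = 45.211 × 16 × 92.444 × 12 × 180 = 1.4444 × 10^8

1.44 × 10^8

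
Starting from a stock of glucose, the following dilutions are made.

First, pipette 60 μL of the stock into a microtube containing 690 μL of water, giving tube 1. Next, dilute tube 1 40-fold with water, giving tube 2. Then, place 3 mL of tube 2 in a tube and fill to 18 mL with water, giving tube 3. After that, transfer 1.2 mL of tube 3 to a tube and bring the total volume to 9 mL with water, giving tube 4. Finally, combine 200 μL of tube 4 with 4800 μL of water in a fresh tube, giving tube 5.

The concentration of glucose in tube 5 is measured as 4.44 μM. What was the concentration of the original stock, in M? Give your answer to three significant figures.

Step 1: 60 μL + 690 μL = 750 μL total → factor 750/60 = 12.5
Step 2: 40-fold → factor 40
Step 3: 3 mL brought to 18 mL → factor 18/3 = 6
Step 4: 1.2 mL brought to 9 mL → factor 9/1.2 = 7.5
Step 5: 200 μL + 4800 μL = 5000 μL total → factor 5000/200 = 25
Overall dilution factor = 12.5 × 40 × 6 × 7.5 × 25 = 5.625 × 10^5
Stock = 4.44 μM × 5.625 × 10^5 = 2.498 × 10^6 μM = 2.50 M

2.50 M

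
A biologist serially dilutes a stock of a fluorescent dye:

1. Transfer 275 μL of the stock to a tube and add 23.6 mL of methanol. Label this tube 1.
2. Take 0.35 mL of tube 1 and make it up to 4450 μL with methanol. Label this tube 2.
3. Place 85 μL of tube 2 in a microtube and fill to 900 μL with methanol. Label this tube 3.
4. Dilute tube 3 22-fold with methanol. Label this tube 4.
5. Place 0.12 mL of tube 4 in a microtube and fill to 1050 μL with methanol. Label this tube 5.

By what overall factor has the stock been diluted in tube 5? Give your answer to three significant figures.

2.25 × 10^6

Step 1: 275 μL + 23.6 mL = 23875 μL total → factor 23875/275 = 86.818
Step 2: 0.35 mL brought to 4450 μL → factor 4.45/0.35 = 12.714
Step 3: 85 μL brought to 900 μL → factor 900/85 = 10.588
Step 4: 22-fold → factor 22
Step 5: 0.12 mL brought to 1050 μL → factor 1.05/0.12 = 8.75
Overall dilution factor = 86.818 × 12.714 × 10.588 × 22 × 8.75 = 2.2499 × 10^6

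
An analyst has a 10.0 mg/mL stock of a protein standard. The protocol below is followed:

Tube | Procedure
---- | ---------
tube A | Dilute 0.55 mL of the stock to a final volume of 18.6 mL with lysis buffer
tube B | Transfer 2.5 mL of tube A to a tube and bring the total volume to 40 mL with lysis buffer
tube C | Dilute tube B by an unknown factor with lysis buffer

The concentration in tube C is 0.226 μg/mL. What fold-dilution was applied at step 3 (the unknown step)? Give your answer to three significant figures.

81.8-fold

Step 1: 0.55 mL brought to 18.6 mL → factor 18.6/0.55 = 33.818
Step 2: 2.5 mL brought to 40 mL → factor 40/2.5 = 16
Step 3: unknown factor x
Product of known-step factors = 541.09
Overall factor = 10.0 mg/mL / (0.226 μg/mL) = 44248
x = 44248 / 541.09 = 81.8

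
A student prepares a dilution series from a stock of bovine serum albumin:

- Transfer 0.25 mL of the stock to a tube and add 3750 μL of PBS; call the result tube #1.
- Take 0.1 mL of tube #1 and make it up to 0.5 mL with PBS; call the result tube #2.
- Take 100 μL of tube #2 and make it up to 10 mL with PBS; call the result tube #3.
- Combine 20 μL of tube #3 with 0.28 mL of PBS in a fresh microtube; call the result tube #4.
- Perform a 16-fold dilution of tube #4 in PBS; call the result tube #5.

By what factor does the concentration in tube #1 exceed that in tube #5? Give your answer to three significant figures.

Step 1: 0.25 mL + 3750 μL = 4 mL total → factor 4/0.25 = 16
Step 2: 0.1 mL brought to 0.5 mL → factor 0.5/0.1 = 5
Step 3: 100 μL brought to 10 mL → factor 10000/100 = 100
Step 4: 20 μL + 0.28 mL = 300 μL total → factor 300/20 = 15
Step 5: 16-fold → factor 16
Dilution factor to tube #1 = 16; to tube #5 = 1.92 × 10^6
[tube #1]/[tube #5] = (factor to tube #5)/(factor to tube #1) = 1.92 × 10^6/16 = 1.20 × 10^5

1.20 × 10^5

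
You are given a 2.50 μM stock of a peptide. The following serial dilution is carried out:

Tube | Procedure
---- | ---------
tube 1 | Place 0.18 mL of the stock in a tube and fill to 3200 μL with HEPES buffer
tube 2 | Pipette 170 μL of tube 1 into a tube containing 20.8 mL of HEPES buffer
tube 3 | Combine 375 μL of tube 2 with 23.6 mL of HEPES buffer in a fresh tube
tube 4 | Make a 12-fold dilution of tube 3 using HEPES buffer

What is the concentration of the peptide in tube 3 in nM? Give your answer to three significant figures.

0.0178 nM

Step 1: 0.18 mL brought to 3200 μL → factor 3.2/0.18 = 17.778
Step 2: 170 μL + 20.8 mL = 20970 μL total → factor 20970/170 = 123.35
Step 3: 375 μL + 23.6 mL = 23975 μL total → factor 23975/375 = 63.933
Dilution factor through tube 3 = 17.778 × 123.35 × 63.933 = 1.402 × 10^5
[tube 3] = 2.50 μM / 1.402 × 10^5 = 1.783 × 10^-5 μM = 0.0178 nM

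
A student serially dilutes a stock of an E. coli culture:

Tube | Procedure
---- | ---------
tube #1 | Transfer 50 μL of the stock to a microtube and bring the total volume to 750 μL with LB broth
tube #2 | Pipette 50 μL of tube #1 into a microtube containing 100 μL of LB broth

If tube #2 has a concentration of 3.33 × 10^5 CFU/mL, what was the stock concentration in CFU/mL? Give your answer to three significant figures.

Step 1: 50 μL brought to 750 μL → factor 750/50 = 15
Step 2: 50 μL + 100 μL = 150 μL total → factor 150/50 = 3
Overall dilution factor = 15 × 3 = 45
Stock = 3.33 × 10^5 CFU/mL × 45 = 1.50 × 10^7 CFU/mL

1.50 × 10^7 CFU/mL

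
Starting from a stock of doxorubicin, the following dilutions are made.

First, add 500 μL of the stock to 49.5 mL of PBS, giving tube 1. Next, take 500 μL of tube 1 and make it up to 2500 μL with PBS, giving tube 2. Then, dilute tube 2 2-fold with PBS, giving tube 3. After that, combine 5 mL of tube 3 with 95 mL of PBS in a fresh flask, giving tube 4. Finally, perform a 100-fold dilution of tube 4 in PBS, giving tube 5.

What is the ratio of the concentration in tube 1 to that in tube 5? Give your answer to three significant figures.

2.00 × 10^4

Step 1: 500 μL + 49.5 mL = 50000 μL total → factor 50000/500 = 100
Step 2: 500 μL brought to 2500 μL → factor 2500/500 = 5
Step 3: 2-fold → factor 2
Step 4: 5 mL + 95 mL = 100 mL total → factor 100/5 = 20
Step 5: 100-fold → factor 100
Dilution factor to tube 1 = 100; to tube 5 = 2 × 10^6
[tube 1]/[tube 5] = (factor to tube 5)/(factor to tube 1) = 2 × 10^6/100 = 2.00 × 10^4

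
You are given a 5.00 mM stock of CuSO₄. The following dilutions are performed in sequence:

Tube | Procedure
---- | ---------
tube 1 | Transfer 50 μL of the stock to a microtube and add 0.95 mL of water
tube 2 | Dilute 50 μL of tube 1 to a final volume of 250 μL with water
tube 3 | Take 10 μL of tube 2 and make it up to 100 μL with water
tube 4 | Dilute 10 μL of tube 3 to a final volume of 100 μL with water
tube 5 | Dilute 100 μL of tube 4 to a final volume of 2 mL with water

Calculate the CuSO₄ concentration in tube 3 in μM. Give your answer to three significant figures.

5.00 μM

Step 1: 50 μL + 0.95 mL = 1000 μL total → factor 1000/50 = 20
Step 2: 50 μL brought to 250 μL → factor 250/50 = 5
Step 3: 10 μL brought to 100 μL → factor 100/10 = 10
Dilution factor through tube 3 = 20 × 5 × 10 = 1000
[tube 3] = 5.00 mM / 1000 = 0.005000 mM = 5.00 μM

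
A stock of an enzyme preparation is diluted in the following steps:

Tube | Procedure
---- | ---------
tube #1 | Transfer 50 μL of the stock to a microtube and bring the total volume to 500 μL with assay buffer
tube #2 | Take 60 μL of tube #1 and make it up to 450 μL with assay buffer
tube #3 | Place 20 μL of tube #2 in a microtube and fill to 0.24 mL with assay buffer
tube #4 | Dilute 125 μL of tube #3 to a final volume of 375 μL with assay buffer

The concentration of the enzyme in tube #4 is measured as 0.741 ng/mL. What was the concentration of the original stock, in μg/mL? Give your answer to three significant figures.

2.00 μg/mL

Step 1: 50 μL brought to 500 μL → factor 500/50 = 10
Step 2: 60 μL brought to 450 μL → factor 450/60 = 7.5
Step 3: 20 μL brought to 0.24 mL → factor 240/20 = 12
Step 4: 125 μL brought to 375 μL → factor 375/125 = 3
Overall dilution factor = 10 × 7.5 × 12 × 3 = 2700
Stock = 0.741 ng/mL × 2700 = 2001 ng/mL = 2.00 μg/mL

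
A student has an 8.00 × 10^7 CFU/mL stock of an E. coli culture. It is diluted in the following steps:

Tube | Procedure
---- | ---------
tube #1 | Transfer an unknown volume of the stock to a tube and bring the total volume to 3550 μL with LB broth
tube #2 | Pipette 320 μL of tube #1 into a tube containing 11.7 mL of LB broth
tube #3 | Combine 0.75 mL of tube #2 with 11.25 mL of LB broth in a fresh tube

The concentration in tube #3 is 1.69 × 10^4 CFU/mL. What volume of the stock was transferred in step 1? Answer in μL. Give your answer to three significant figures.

Step 1: v brought to 3550 μL → factor = 3550 μL/v
Step 2: 320 μL + 11.7 mL = 12020 μL total → factor 12020/320 = 37.562
Step 3: 0.75 mL + 11.25 mL = 12 mL total → factor 12/0.75 = 16
Product of known-step factors = 601
Overall factor = 8.00 × 10^7 CFU/mL / (1.69 × 10^4 CFU/mL) = 4733.7
Step-1 factor = 4733.7 / 601 = 7.8764
v = 3550 μL / 7.8764 = 451 μL

451 μL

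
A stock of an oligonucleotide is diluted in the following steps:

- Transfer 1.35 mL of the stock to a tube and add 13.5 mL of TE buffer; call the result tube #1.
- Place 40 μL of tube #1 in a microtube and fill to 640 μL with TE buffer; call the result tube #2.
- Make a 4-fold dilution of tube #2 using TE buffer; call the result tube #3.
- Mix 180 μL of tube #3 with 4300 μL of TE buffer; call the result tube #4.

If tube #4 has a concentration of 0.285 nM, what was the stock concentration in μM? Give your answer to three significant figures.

Step 1: 1.35 mL + 13.5 mL = 14.85 mL total → factor 14.85/1.35 = 11
Step 2: 40 μL brought to 640 μL → factor 640/40 = 16
Step 3: 4-fold → factor 4
Step 4: 180 μL + 4300 μL = 4480 μL total → factor 4480/180 = 24.889
Overall dilution factor = 11 × 16 × 4 × 24.889 = 17522
Stock = 0.285 nM × 17522 = 4994 nM = 4.99 μM

4.99 μM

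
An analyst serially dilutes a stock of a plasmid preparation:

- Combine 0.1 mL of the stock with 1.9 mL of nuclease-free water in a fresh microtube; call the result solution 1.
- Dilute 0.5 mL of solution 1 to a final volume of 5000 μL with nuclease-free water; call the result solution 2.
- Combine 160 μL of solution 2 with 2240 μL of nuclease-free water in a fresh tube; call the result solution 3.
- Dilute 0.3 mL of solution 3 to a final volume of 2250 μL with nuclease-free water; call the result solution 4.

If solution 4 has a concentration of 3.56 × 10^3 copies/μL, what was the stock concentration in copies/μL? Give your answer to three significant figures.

8.01 × 10^7 copies/μL

Step 1: 0.1 mL + 1.9 mL = 2 mL total → factor 2/0.1 = 20
Step 2: 0.5 mL brought to 5000 μL → factor 5/0.5 = 10
Step 3: 160 μL + 2240 μL = 2400 μL total → factor 2400/160 = 15
Step 4: 0.3 mL brought to 2250 μL → factor 2.25/0.3 = 7.5
Overall dilution factor = 20 × 10 × 15 × 7.5 = 22500
Stock = 3.56 × 10^3 copies/μL × 22500 = 8.01 × 10^7 copies/μL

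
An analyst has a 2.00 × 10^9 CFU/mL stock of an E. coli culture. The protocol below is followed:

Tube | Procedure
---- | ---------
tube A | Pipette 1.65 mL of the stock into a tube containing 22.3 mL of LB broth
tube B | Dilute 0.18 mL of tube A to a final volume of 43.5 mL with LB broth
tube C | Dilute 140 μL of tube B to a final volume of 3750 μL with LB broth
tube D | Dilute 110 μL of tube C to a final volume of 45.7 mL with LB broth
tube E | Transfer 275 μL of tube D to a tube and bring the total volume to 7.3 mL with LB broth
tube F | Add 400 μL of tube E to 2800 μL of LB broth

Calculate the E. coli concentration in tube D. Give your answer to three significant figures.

51.2 CFU/mL

Step 1: 1.65 mL + 22.3 mL = 23.95 mL total → factor 23.95/1.65 = 14.515
Step 2: 0.18 mL brought to 43.5 mL → factor 43.5/0.18 = 241.67
Step 3: 140 μL brought to 3750 μL → factor 3750/140 = 26.786
Step 4: 110 μL brought to 45.7 mL → factor 45700/110 = 415.45
Dilution factor through tube D = 14.515 × 241.67 × 26.786 × 415.45 = 3.9036 × 10^7
[tube D] = 2.00 × 10^9 CFU/mL / 3.9036 × 10^7 = 51.2 CFU/mL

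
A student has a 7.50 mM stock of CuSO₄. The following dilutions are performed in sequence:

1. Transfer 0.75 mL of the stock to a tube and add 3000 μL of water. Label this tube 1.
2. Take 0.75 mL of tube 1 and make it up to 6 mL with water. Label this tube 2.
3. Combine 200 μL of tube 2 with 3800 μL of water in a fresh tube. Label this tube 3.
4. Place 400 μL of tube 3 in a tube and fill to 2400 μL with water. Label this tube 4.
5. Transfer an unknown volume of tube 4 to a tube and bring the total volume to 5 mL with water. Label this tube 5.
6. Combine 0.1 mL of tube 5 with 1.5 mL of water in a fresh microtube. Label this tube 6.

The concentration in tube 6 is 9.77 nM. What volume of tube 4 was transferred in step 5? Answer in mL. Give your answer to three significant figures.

Step 1: 0.75 mL + 3000 μL = 3.75 mL total → factor 3.75/0.75 = 5
Step 2: 0.75 mL brought to 6 mL → factor 6/0.75 = 8
Step 3: 200 μL + 3800 μL = 4000 μL total → factor 4000/200 = 20
Step 4: 400 μL brought to 2400 μL → factor 2400/400 = 6
Step 5: v brought to 5 mL → factor = 5 mL/v
Step 6: 0.1 mL + 1.5 mL = 1.6 mL total → factor 1.6/0.1 = 16
Product of known-step factors = 76800
Overall factor = 7.50 mM / (9.77 nM) = 7.6766 × 10^5
Step-5 factor = 7.6766 × 10^5 / 76800 = 9.9955
v = 5 mL / 9.9955 = 0.500 mL

0.500 mL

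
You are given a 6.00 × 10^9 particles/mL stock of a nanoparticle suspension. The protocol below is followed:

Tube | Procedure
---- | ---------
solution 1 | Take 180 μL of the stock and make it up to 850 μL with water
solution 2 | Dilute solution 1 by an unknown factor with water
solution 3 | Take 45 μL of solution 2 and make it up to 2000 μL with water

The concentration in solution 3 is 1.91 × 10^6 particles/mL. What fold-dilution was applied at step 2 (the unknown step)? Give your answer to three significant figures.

15.0-fold

Step 1: 180 μL brought to 850 μL → factor 850/180 = 4.7222
Step 2: unknown factor x
Step 3: 45 μL brought to 2000 μL → factor 2000/45 = 44.444
Product of known-step factors = 209.88
Overall factor = 6.00 × 10^9 particles/mL / (1.91 × 10^6 particles/mL) = 3141.4
x = 3141.4 / 209.88 = 15.0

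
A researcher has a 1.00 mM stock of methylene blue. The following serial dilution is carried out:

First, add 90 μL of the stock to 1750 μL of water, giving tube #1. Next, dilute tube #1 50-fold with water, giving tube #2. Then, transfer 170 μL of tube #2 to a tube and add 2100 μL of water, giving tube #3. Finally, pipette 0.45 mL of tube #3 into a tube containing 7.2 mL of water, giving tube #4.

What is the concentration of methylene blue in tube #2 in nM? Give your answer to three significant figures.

978 nM

Step 1: 90 μL + 1750 μL = 1840 μL total → factor 1840/90 = 20.444
Step 2: 50-fold → factor 50
Dilution factor through tube #2 = 20.444 × 50 = 1022.2
[tube #2] = 1.00 mM / 1022.2 = 0.0009783 mM = 978 nM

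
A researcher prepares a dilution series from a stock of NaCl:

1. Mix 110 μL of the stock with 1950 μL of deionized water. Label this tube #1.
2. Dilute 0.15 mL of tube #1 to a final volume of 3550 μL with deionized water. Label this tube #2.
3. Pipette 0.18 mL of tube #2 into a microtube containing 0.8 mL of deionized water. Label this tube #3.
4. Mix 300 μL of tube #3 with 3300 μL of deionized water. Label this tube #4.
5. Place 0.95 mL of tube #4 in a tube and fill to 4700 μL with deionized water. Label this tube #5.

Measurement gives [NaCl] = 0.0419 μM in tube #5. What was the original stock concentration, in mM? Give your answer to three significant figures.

Step 1: 110 μL + 1950 μL = 2060 μL total → factor 2060/110 = 18.727
Step 2: 0.15 mL brought to 3550 μL → factor 3.55/0.15 = 23.667
Step 3: 0.18 mL + 0.8 mL = 0.98 mL total → factor 0.98/0.18 = 5.4444
Step 4: 300 μL + 3300 μL = 3600 μL total → factor 3600/300 = 12
Step 5: 0.95 mL brought to 4700 μL → factor 4.7/0.95 = 4.9474
Overall dilution factor = 18.727 × 23.667 × 5.4444 × 12 × 4.9474 = 1.4326 × 10^5
Stock = 0.0419 μM × 1.4326 × 10^5 = 6003 μM = 6.00 mM

6.00 mM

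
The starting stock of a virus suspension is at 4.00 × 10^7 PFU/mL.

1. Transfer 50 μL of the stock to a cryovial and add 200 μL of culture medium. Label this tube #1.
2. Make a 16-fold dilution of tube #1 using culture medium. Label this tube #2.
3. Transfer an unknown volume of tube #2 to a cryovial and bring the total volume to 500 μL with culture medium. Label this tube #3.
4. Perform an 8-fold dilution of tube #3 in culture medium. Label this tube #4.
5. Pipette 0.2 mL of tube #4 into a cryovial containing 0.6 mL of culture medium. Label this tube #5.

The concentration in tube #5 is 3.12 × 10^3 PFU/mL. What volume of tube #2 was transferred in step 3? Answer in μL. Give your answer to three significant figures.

Step 1: 50 μL + 200 μL = 250 μL total → factor 250/50 = 5
Step 2: 16-fold → factor 16
Step 3: v brought to 500 μL → factor = 500 μL/v
Step 4: 8-fold → factor 8
Step 5: 0.2 mL + 0.6 mL = 0.8 mL total → factor 0.8/0.2 = 4
Product of known-step factors = 2560
Overall factor = 4.00 × 10^7 PFU/mL / (3.12 × 10^3 PFU/mL) = 12821
Step-3 factor = 12821 / 2560 = 5.008
v = 500 μL / 5.008 = 99.8 μL

99.8 μL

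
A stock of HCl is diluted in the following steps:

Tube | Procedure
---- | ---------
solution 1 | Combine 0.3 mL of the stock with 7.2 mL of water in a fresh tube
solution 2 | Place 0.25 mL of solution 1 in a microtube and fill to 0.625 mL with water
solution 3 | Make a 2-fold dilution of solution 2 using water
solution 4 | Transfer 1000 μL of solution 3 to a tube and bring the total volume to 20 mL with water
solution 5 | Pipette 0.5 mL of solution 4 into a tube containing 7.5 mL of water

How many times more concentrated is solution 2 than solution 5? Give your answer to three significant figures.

Step 1: 0.3 mL + 7.2 mL = 7.5 mL total → factor 7.5/0.3 = 25
Step 2: 0.25 mL brought to 0.625 mL → factor 0.625/0.25 = 2.5
Step 3: 2-fold → factor 2
Step 4: 1000 μL brought to 20 mL → factor 20000/1000 = 20
Step 5: 0.5 mL + 7.5 mL = 8 mL total → factor 8/0.5 = 16
Dilution factor to solution 2 = 62.5; to solution 5 = 40000
[solution 2]/[solution 5] = (factor to solution 5)/(factor to solution 2) = 40000/62.5 = 640

640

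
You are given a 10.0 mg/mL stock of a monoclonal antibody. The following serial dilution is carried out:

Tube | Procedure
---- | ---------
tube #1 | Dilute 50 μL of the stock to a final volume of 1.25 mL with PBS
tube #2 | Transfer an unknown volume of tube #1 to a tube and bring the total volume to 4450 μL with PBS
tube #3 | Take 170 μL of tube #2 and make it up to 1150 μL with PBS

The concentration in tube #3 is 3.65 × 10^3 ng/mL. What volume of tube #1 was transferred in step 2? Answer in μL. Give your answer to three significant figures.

Step 1: 50 μL brought to 1.25 mL → factor 1250/50 = 25
Step 2: v brought to 4450 μL → factor = 4450 μL/v
Step 3: 170 μL brought to 1150 μL → factor 1150/170 = 6.7647
Product of known-step factors = 169.12
Overall factor = 10.0 mg/mL / (3.65 × 10^3 ng/mL) = 2739.7
Step-2 factor = 2739.7 / 169.12 = 16.2
v = 4450 μL / 16.2 = 275 μL

275 μL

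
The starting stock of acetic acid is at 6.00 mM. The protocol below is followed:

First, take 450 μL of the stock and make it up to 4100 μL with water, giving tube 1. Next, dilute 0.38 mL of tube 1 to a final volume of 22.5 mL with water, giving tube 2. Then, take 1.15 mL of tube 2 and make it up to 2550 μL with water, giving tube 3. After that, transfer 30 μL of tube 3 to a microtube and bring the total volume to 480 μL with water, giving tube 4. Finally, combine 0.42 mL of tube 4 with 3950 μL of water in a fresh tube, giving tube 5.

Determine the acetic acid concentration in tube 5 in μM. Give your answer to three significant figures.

0.0301 μM

Step 1: 450 μL brought to 4100 μL → factor 4100/450 = 9.1111
Step 2: 0.38 mL brought to 22.5 mL → factor 22.5/0.38 = 59.211
Step 3: 1.15 mL brought to 2550 μL → factor 2.55/1.15 = 2.2174
Step 4: 30 μL brought to 480 μL → factor 480/30 = 16
Step 5: 0.42 mL + 3950 μL = 4.37 mL total → factor 4.37/0.42 = 10.405
Overall dilution factor = 9.1111 × 59.211 × 2.2174 × 16 × 10.405 = 1.9914 × 10^5
Final = 6.00 mM / 1.9914 × 10^5 = 3.013 × 10^-5 mM = 0.0301 μM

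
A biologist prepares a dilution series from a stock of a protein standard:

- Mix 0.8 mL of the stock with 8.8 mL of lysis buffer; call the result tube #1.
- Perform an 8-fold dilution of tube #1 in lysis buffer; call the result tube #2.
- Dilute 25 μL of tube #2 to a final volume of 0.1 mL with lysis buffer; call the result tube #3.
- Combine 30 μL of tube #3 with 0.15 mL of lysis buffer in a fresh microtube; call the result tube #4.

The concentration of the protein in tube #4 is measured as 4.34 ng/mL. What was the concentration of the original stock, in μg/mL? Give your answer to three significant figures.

Step 1: 0.8 mL + 8.8 mL = 9.6 mL total → factor 9.6/0.8 = 12
Step 2: 8-fold → factor 8
Step 3: 25 μL brought to 0.1 mL → factor 100/25 = 4
Step 4: 30 μL + 0.15 mL = 180 μL total → factor 180/30 = 6
Overall dilution factor = 12 × 8 × 4 × 6 = 2304
Stock = 4.34 ng/mL × 2304 = 9999 ng/mL = 10.0 μg/mL

10.0 μg/mL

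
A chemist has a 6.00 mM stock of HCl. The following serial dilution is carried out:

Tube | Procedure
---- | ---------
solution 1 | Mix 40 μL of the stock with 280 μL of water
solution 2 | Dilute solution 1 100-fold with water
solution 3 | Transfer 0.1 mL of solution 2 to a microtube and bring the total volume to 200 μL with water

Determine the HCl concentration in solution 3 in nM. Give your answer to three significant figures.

Step 1: 40 μL + 280 μL = 320 μL total → factor 320/40 = 8
Step 2: 100-fold → factor 100
Step 3: 0.1 mL brought to 200 μL → factor 0.2/0.1 = 2
Overall dilution factor = 8 × 100 × 2 = 1600
Final = 6.00 mM / 1600 = 0.003750 mM = 3.75 × 10^3 nM

3.75 × 10^3 nM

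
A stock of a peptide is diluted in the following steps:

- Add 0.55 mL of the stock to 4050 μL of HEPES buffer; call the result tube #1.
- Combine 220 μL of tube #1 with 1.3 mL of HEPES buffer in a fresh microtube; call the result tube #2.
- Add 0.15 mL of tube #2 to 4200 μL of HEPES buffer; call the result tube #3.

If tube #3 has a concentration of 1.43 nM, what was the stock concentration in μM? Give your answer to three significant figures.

Step 1: 0.55 mL + 4050 μL = 4.6 mL total → factor 4.6/0.55 = 8.3636
Step 2: 220 μL + 1.3 mL = 1520 μL total → factor 1520/220 = 6.9091
Step 3: 0.15 mL + 4200 μL = 4.35 mL total → factor 4.35/0.15 = 29
Overall dilution factor = 8.3636 × 6.9091 × 29 = 1675.8
Stock = 1.43 nM × 1675.8 = 2396 nM = 2.40 μM

2.40 μM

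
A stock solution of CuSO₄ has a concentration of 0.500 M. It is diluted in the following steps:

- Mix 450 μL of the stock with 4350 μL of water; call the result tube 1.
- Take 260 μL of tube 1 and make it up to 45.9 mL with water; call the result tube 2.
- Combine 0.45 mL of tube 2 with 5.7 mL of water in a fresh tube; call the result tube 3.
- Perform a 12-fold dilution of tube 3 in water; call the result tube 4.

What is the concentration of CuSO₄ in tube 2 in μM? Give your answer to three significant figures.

Step 1: 450 μL + 4350 μL = 4800 μL total → factor 4800/450 = 10.667
Step 2: 260 μL brought to 45.9 mL → factor 45900/260 = 176.54
Dilution factor through tube 2 = 10.667 × 176.54 = 1883.1
[tube 2] = 0.500 M / 1883.1 = 0.0002655 M = 266 μM

266 μM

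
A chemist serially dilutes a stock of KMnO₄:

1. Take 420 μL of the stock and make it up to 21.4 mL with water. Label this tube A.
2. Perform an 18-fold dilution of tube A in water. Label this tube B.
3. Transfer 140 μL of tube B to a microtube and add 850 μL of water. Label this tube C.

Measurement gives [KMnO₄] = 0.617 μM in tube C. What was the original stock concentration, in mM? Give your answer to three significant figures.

4.00 mM

Step 1: 420 μL brought to 21.4 mL → factor 21400/420 = 50.952
Step 2: 18-fold → factor 18
Step 3: 140 μL + 850 μL = 990 μL total → factor 990/140 = 7.0714
Overall dilution factor = 50.952 × 18 × 7.0714 = 6485.5
Stock = 0.617 μM × 6485.5 = 4002 μM = 4.00 mM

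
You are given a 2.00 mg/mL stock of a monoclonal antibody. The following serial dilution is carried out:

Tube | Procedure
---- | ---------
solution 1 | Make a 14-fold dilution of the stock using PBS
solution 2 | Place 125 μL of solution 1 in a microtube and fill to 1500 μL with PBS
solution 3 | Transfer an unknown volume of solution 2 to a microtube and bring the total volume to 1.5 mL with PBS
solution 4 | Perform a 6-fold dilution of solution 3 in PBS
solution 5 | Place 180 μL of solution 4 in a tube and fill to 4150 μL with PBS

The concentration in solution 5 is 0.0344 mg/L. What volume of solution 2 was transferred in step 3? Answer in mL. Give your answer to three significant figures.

Step 1: 14-fold → factor 14
Step 2: 125 μL brought to 1500 μL → factor 1500/125 = 12
Step 3: v brought to 1.5 mL → factor = 1.5 mL/v
Step 4: 6-fold → factor 6
Step 5: 180 μL brought to 4150 μL → factor 4150/180 = 23.056
Product of known-step factors = 23240
Overall factor = 2.00 mg/mL / (0.0344 mg/L) = 58140
Step-3 factor = 58140 / 23240 = 2.5017
v = 1.5 mL / 2.5017 = 0.600 mL

0.600 mL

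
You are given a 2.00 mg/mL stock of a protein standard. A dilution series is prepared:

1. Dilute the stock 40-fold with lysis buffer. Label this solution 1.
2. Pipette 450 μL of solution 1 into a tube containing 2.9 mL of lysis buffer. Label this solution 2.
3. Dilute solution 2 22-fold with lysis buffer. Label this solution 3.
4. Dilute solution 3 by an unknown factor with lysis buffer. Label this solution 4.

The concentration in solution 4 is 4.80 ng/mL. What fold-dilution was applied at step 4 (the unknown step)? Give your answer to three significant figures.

63.6-fold

Step 1: 40-fold → factor 40
Step 2: 450 μL + 2.9 mL = 3350 μL total → factor 3350/450 = 7.4444
Step 3: 22-fold → factor 22
Step 4: unknown factor x
Product of known-step factors = 6551.1
Overall factor = 2.00 mg/mL / (4.80 ng/mL) = 4.1667 × 10^5
x = 4.1667 × 10^5 / 6551.1 = 63.6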